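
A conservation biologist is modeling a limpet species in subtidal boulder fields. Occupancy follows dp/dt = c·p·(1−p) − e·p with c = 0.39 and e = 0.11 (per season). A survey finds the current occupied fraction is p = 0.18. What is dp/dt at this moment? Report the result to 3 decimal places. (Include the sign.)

0.038

Colonization term: c·p·(1−p) = 0.39×0.18×0.8200 = 0.05756.
Extinction term: e·p = 0.01980.
dp/dt = 0.05756 − 0.01980 = 0.03776.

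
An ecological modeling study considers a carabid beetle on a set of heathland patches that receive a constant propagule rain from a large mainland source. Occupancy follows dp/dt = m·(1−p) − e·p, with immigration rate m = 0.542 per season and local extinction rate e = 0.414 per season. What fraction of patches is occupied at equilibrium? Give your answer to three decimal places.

At equilibrium the propagule rain into empty patches balances local extinction: m(1−p*) = e·p*.
p* = m/(m+e) = 0.542/(0.542+0.414) = 0.542/0.9560 = 0.5669.

0.567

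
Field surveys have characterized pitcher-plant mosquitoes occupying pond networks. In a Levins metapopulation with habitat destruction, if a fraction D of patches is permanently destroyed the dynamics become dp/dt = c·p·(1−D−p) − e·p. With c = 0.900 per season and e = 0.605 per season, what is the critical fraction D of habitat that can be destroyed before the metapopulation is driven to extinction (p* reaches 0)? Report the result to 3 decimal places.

The nontrivial equilibrium is p* = (1−D) − e/c; extinction occurs when this hits zero.
So D_crit = 1 − e/c = 1 − 0.605/0.900 = 1 − 0.6722 = 0.3278.
Note this equals the original equilibrium occupancy — the Levins extinction-debt result.

0.328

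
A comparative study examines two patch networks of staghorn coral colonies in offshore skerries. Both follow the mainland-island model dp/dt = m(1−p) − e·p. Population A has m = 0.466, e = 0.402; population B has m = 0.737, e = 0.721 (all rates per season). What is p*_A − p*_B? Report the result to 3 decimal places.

A: p*_A = m/(m+e) = 0.466/0.8680 = 0.5369.
B: p*_B = 0.737/1.4580 = 0.5055.
p*_A − p*_B = 0.5369 − 0.5055 = 0.0314.

0.031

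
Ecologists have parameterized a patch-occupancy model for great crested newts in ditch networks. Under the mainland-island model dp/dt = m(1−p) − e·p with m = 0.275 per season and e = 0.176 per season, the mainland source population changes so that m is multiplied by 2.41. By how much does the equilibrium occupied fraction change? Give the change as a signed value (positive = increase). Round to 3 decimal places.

Before: p* = 0.275/(0.275+0.176) = 0.6098.
After: m = 0.66275, e = 0.176; p* = 0.66275/0.8388 = 0.7902.
Δp* = 0.7902 − 0.6098 = +0.1804.

0.180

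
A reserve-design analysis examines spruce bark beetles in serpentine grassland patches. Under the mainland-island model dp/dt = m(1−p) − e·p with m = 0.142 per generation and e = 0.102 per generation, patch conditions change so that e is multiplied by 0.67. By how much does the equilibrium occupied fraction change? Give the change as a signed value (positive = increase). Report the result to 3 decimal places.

0.093

Before: p* = 0.142/(0.142+0.102) = 0.5820.
After: m = 0.142, e = 0.06834; p* = 0.142/0.2103 = 0.6751.
Δp* = 0.6751 − 0.5820 = +0.0931.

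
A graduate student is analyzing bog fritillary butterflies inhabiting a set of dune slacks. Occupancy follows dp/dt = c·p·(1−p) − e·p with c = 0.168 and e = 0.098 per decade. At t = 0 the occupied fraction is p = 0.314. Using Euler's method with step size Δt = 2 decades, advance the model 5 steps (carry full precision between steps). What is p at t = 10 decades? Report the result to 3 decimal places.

0.360

Update rule: p ← p + [c·p·(1−p) − e·p]·Δt with Δt = 2.
t = 2: p = 0.31400 + (+0.01083) = 0.32483
t = 4: p = 0.32483 + (+0.01002) = 0.33485
t = 6: p = 0.33485 + (+0.00920) = 0.34406
t = 8: p = 0.34406 + (+0.00839) = 0.35245
t = 10: p = 0.35245 + (+0.00760) = 0.36006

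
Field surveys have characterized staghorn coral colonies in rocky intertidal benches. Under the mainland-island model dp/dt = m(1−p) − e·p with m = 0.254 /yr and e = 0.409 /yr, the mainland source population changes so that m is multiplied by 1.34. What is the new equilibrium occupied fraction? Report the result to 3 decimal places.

0.454

Before: p* = 0.254/(0.254+0.409) = 0.3831.
After: m = 0.34036, e = 0.409; p* = 0.34036/0.7494 = 0.4542.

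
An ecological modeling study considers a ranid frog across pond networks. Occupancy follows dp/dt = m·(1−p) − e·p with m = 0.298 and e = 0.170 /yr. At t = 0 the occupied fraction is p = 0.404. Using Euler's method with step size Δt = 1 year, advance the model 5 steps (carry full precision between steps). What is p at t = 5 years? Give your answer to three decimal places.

0.627

Update rule: p ← p + [m·(1−p) − e·p]·Δt with Δt = 1.
  1  |  dp/dt·Δt = +0.108928  |  p_1 = 0.512928
  2  |  dp/dt·Δt = +0.057950  |  p_2 = 0.570878
  3  |  dp/dt·Δt = +0.030829  |  p_3 = 0.601707
  4  |  dp/dt·Δt = +0.016401  |  p_4 = 0.618108
  5  |  dp/dt·Δt = +0.008725  |  p_5 = 0.626834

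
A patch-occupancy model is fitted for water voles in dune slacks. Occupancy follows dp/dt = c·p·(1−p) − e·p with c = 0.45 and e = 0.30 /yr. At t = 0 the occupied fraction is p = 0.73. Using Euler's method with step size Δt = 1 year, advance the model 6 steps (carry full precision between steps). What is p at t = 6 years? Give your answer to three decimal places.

0.408

Update rule: p ← p + [c·p·(1−p) − e·p]·Δt with Δt = 1.
p: 0.73000 → 0.59969  (Δp = -0.13031)
p: 0.59969 → 0.52781  (Δp = -0.07188)
p: 0.52781 → 0.48162  (Δp = -0.04619)
p: 0.48162 → 0.44948  (Δp = -0.03214)
p: 0.44948 → 0.42599  (Δp = -0.02349)
p: 0.42599 → 0.40823  (Δp = -0.01776)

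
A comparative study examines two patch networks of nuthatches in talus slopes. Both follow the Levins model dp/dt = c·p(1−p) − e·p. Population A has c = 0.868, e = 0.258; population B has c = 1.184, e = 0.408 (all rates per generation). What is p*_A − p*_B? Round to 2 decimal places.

A: p*_A = 1 − 0.258/0.868 = 0.7028.
B: p*_B = 1 − 0.408/1.184 = 0.6554.
p*_A − p*_B = 0.7028 − 0.6554 = 0.0474.

0.05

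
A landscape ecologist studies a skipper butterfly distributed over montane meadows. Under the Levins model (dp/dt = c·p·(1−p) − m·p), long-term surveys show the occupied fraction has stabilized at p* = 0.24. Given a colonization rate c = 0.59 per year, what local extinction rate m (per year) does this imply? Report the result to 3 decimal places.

At equilibrium c(1−p*) = m.
m = 0.59 × (1 − 0.24) = 0.59 × 0.7600 = 0.4484.

0.448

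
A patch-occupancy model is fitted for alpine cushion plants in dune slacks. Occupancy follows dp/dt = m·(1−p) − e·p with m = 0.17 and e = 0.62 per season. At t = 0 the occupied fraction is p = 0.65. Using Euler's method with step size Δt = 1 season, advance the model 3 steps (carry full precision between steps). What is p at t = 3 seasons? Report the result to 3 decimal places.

Update rule: p ← p + [m·(1−p) − e·p]·Δt with Δt = 1.
p: 0.65000 → 0.30650  (Δp = -0.34350)
p: 0.30650 → 0.23436  (Δp = -0.07213)
p: 0.23436 → 0.21922  (Δp = -0.01515)

0.219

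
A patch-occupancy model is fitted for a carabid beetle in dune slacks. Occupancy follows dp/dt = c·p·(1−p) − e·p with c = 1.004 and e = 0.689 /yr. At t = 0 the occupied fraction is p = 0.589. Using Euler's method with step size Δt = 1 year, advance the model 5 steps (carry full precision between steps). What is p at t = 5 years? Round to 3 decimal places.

0.331

Update rule: p ← p + [c·p·(1−p) − e·p]·Δt with Δt = 1.
t = 1: p = 0.58900 + (-0.16277) = 0.42623
t = 2: p = 0.42623 + (-0.04813) = 0.37809
t = 3: p = 0.37809 + (-0.02443) = 0.35367
t = 4: p = 0.35367 + (-0.01418) = 0.33949
t = 5: p = 0.33949 + (-0.00878) = 0.33072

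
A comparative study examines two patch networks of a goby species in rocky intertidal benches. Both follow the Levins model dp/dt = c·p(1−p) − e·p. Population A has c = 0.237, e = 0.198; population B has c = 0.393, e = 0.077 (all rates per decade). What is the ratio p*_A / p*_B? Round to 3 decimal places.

A: p*_A = 1 − 0.198/0.237 = 0.1646.
B: p*_B = 1 − 0.077/0.393 = 0.8041.
p*_A / p*_B = 0.1646/0.8041 = 0.2047.

0.205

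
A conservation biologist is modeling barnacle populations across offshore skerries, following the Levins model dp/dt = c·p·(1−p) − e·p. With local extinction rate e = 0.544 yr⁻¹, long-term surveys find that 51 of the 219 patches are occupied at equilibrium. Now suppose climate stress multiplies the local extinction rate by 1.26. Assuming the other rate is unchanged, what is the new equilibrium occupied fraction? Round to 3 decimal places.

0.033

Observed p* = 51/219 = 0.23288.
Balance c(1−p*) = e gives c = e/(1 − 0.23288) = 0.544/0.76712 = 0.70915.
New p* = 1 − e/c = 1 − 0.68544/0.70915 = 0.03343.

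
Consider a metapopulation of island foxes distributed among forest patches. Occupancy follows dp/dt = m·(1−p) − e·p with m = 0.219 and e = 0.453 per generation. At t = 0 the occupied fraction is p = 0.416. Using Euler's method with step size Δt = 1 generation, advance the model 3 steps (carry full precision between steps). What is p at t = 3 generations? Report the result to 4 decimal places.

Update rule: p ← p + [m·(1−p) − e·p]·Δt with Δt = 1.
step 1: Δp = -0.06055, p = 0.35545
step 2: Δp = -0.01986, p = 0.33559
step 3: Δp = -0.00651, p = 0.32907

0.3291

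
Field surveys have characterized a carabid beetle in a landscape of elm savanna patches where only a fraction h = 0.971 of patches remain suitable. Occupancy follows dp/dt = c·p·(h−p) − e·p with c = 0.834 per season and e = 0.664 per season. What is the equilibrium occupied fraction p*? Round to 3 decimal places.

Setting dp/dt = 0 and dividing by p* gives c·(h−p*) = e.
So p* = h − e/c = 0.971 − 0.664/0.834 = 0.971 − 0.7962 = 0.1748.

0.175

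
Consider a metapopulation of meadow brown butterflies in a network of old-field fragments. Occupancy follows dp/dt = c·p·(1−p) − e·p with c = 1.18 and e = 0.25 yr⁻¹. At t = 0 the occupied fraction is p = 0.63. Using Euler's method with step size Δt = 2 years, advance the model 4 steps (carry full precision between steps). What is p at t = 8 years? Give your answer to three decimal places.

0.735

Update rule: p ← p + [c·p·(1−p) − e·p]·Δt with Δt = 2.
step 1: Δp = +0.23512, p = 0.86512
step 2: Δp = -0.15717, p = 0.70795
step 3: Δp = +0.13398, p = 0.84192
step 4: Δp = -0.10687, p = 0.73505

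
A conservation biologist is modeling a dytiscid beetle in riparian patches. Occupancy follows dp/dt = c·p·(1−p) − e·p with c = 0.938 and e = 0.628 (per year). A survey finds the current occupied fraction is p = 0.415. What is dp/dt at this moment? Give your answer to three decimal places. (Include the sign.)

-0.033

Colonization term: c·p·(1−p) = 0.938×0.415×0.5850 = 0.22772.
Extinction term: e·p = 0.26062.
dp/dt = 0.22772 − 0.26062 = -0.03290.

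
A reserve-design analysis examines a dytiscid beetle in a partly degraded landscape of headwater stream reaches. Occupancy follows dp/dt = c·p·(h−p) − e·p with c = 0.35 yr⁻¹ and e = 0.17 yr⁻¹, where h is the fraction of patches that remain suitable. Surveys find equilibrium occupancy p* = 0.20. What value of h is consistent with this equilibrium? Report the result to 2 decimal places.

0.69

At equilibrium c(h−p*) = e, so h = p* + e/c.
h = 0.20 + 0.17/0.35 = 0.20 + 0.4857 = 0.6857.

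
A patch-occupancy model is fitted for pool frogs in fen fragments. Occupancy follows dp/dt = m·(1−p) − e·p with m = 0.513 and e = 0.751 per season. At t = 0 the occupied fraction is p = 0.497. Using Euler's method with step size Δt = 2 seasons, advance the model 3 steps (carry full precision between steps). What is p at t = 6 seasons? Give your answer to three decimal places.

0.081

Update rule: p ← p + [m·(1−p) − e·p]·Δt with Δt = 2.
p: 0.49700 → 0.26658  (Δp = -0.23042)
p: 0.26658 → 0.61866  (Δp = +0.35208)
p: 0.61866 → 0.08069  (Δp = -0.53797)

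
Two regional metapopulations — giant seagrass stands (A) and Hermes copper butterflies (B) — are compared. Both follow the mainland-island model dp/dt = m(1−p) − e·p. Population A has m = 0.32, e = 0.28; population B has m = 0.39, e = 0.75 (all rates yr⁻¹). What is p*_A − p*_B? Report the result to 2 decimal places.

A: p*_A = m/(m+e) = 0.32/0.6000 = 0.5333.
B: p*_B = 0.39/1.1400 = 0.3421.
p*_A − p*_B = 0.5333 − 0.3421 = 0.1912.

0.19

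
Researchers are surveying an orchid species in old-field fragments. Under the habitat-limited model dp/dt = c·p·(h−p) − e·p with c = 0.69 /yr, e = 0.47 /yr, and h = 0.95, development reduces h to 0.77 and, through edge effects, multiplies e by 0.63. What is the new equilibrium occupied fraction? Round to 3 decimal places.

0.341

Before: p* = h − e/c = 0.95 − 0.47/0.69 = 0.95 − 0.6812 = 0.2688.
After: c = 0.69, e = 0.2961, h = 0.77; p* = 0.77 − 0.2961/0.69 = 0.3409.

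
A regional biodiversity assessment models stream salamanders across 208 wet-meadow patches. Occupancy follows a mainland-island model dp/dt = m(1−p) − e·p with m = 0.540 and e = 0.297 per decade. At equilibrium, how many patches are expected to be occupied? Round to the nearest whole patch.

p* = m/(m+e) = 0.540/0.8370 = 0.6452.
Expected occupied patches = N × p* = 208 × 0.6452 = 134.19 ≈ 134.

134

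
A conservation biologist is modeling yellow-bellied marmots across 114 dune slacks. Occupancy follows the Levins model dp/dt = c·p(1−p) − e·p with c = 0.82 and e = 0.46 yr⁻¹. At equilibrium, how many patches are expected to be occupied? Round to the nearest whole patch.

50

p* = 1 − e/c = 1 − 0.46/0.82 = 0.4390.
Expected occupied patches = N × p* = 114 × 0.4390 = 50.05 ≈ 50.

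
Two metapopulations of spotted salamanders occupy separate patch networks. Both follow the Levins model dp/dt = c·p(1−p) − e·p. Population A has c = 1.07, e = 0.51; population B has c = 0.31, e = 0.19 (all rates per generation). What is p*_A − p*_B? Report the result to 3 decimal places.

0.136

A: p*_A = 1 − 0.51/1.07 = 0.5234.
B: p*_B = 1 − 0.19/0.31 = 0.3871.
p*_A − p*_B = 0.5234 − 0.3871 = 0.1363.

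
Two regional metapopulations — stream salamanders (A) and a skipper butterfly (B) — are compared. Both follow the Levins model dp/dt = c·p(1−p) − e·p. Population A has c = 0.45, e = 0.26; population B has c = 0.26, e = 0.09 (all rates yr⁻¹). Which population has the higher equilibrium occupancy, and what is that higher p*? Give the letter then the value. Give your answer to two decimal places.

A: p*_A = 1 − 0.26/0.45 = 0.4222.
B: p*_B = 1 − 0.09/0.26 = 0.6538.
B is higher at 0.6538.

B, 0.65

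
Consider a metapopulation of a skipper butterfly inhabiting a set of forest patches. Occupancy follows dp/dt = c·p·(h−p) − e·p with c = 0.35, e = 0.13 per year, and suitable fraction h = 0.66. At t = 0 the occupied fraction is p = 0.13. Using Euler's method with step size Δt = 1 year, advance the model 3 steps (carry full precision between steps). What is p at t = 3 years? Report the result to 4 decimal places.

0.1518

Update rule: p ← p + [c·p·(h−p) − e·p]·Δt with Δt = 1.
step 1: Δp = +0.00721, p = 0.13722
step 2: Δp = +0.00727, p = 0.14448
step 3: Δp = +0.00729, p = 0.15177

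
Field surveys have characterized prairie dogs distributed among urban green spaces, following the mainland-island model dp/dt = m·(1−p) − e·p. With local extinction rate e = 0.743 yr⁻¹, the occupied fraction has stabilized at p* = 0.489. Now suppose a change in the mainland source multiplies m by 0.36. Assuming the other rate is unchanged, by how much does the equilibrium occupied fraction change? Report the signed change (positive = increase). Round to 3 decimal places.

Balance m(1−p*) = e·p* gives m = e·p*/(1−p*) = 0.743×0.48900/0.51100 = 0.71101.
New p* = m/(m+e) = 0.25596/(0.25596+0.74300) = 0.25623.
Δp* = 0.25623 − 0.48900 = -0.23277.

-0.233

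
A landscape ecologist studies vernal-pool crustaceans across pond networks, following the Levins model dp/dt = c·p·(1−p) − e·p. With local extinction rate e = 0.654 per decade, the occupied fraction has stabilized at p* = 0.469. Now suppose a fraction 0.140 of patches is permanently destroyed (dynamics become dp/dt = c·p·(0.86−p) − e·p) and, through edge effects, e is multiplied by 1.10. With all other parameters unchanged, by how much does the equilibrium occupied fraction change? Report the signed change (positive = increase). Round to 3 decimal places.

Balance c(1−p*) = e gives c = e/(1 − 0.46900) = 0.654/0.53100 = 1.23164.
New p* = 0.86 − e/c = 0.86 − 0.71940/1.23164 = 0.27590.
Δp* = 0.27590 − 0.46900 = -0.19310.

-0.193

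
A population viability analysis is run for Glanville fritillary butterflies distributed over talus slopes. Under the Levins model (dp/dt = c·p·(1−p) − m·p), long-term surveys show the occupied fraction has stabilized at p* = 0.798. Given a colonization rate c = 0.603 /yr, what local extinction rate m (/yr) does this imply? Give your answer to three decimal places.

At equilibrium c(1−p*) = m.
m = 0.603 × (1 − 0.798) = 0.603 × 0.2020 = 0.1218.

0.122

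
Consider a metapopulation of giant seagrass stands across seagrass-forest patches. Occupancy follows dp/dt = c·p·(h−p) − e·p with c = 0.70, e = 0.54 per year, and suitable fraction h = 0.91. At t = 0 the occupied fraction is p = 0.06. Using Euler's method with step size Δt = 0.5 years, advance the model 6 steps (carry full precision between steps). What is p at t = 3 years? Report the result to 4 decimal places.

Update rule: p ← p + [c·p·(h−p) − e·p]·Δt with Δt = 0.5.
step 1: Δp = +0.00165, p = 0.06165
step 2: Δp = +0.00166, p = 0.06331
step 3: Δp = +0.00167, p = 0.06498
step 4: Δp = +0.00167, p = 0.06665
step 5: Δp = +0.00168, p = 0.06833
step 6: Δp = +0.00168, p = 0.07001

0.0700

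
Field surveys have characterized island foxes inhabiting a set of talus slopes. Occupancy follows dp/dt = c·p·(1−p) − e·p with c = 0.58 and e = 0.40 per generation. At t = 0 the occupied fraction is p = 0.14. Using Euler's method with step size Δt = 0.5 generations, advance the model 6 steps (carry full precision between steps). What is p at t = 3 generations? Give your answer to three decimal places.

0.182

Update rule: p ← p + [c·p·(1−p) − e·p]·Δt with Δt = 0.5.
  1  |  dp/dt·Δt = +0.006916  |  p_1 = 0.146916
  2  |  dp/dt·Δt = +0.006963  |  p_2 = 0.153879
  3  |  dp/dt·Δt = +0.006982  |  p_3 = 0.160861
  4  |  dp/dt·Δt = +0.006973  |  p_4 = 0.167835
  5  |  dp/dt·Δt = +0.006936  |  p_5 = 0.174771
  6  |  dp/dt·Δt = +0.006871  |  p_6 = 0.181642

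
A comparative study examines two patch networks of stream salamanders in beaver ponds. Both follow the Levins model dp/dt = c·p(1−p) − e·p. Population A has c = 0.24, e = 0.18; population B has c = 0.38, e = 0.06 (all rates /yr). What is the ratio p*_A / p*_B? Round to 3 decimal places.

A: p*_A = 1 − 0.18/0.24 = 0.2500.
B: p*_B = 1 − 0.06/0.38 = 0.8421.
p*_A / p*_B = 0.2500/0.8421 = 0.2969.

0.297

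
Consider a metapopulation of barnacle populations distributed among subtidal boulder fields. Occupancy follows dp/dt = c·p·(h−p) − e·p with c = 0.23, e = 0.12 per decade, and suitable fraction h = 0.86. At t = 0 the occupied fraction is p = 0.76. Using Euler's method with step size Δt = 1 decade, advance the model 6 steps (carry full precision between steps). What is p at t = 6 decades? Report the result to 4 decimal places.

0.5043

Update rule: p ← p + [c·p·(h−p) − e·p]·Δt with Δt = 1.
step 1: Δp = -0.07372, p = 0.68628
step 2: Δp = -0.05493, p = 0.63135
step 3: Δp = -0.04256, p = 0.58879
step 4: Δp = -0.03393, p = 0.55486
step 5: Δp = -0.02764, p = 0.52722
step 6: Δp = -0.02291, p = 0.50431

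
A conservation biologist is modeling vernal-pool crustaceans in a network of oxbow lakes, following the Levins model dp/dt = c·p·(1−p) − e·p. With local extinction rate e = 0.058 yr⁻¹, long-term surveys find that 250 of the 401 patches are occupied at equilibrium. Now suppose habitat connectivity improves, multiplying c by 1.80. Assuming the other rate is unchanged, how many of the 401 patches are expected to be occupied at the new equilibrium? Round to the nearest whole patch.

Observed p* = 250/401 = 0.62344.
Balance c(1−p*) = e gives c = e/(1 − 0.62344) = 0.058/0.37656 = 0.15403.
New p* = 1 − e/c = 1 − 0.05800/0.27725 = 0.79080.
Expected occupied = 401 × 0.79080 = 317.11 ≈ 317.

317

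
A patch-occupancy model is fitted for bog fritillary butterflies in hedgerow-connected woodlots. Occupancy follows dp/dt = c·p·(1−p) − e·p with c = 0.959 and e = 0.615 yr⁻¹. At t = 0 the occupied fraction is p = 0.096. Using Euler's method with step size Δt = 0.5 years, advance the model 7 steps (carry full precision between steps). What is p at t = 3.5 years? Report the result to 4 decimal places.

0.1951

Update rule: p ← p + [c·p·(1−p) − e·p]·Δt with Δt = 0.5.
p: 0.09600 → 0.10809  (Δp = +0.01209)
p: 0.10809 → 0.12108  (Δp = +0.01299)
p: 0.12108 → 0.13488  (Δp = +0.01380)
p: 0.13488 → 0.14935  (Δp = +0.01448)
p: 0.14935 → 0.16435  (Δp = +0.01499)
p: 0.16435 → 0.17966  (Δp = +0.01532)
p: 0.17966 → 0.19509  (Δp = +0.01542)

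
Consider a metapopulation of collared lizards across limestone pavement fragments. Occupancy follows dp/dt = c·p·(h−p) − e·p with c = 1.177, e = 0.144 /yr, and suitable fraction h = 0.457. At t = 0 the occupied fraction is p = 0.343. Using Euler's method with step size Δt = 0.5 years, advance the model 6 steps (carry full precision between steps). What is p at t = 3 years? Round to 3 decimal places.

0.337

Update rule: p ← p + [c·p·(h−p) − e·p]·Δt with Δt = 0.5.
t = 0.5: p = 0.34300 + (-0.00168) = 0.34132
t = 1: p = 0.34132 + (-0.00134) = 0.33998
t = 1.5: p = 0.33998 + (-0.00106) = 0.33891
t = 2: p = 0.33891 + (-0.00085) = 0.33806
t = 2.5: p = 0.33806 + (-0.00068) = 0.33739
t = 3: p = 0.33739 + (-0.00054) = 0.33684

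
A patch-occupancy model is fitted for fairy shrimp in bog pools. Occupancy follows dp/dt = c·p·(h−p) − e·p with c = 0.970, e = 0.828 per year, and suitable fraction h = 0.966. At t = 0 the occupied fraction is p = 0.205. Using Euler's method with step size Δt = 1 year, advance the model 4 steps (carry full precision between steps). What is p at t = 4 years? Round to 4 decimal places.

Update rule: p ← p + [c·p·(h−p) − e·p]·Δt with Δt = 1.
step 1: Δp = -0.01842, p = 0.18658
step 2: Δp = -0.01343, p = 0.17316
step 3: Δp = -0.01021, p = 0.16295
step 4: Δp = -0.00799, p = 0.15496

0.1550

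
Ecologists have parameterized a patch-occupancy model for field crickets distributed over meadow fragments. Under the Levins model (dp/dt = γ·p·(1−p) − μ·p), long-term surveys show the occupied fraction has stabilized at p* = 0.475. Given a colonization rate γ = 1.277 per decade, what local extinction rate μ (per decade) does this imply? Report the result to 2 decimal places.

At equilibrium γ(1−p*) = μ.
μ = 1.277 × (1 − 0.475) = 1.277 × 0.5250 = 0.6704.

0.67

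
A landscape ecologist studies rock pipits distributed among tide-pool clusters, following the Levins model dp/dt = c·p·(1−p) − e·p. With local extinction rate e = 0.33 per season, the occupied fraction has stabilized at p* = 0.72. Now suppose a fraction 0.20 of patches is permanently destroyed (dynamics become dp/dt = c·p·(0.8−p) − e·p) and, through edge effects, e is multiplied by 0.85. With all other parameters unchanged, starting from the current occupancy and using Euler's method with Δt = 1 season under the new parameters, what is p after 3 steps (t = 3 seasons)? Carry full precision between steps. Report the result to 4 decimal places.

Balance c(1−p*) = e gives c = e/(1 − 0.72000) = 0.33/0.28000 = 1.17857.
Starting from p₀ = 0.72000; update p ← p + (dp/dt)·Δt with the new parameters.
p: 0.72000 → 0.58593  (Δp = -0.13407)
p: 0.58593 → 0.56940  (Δp = -0.01652)
p: 0.56940 → 0.56444  (Δp = -0.00497)

0.5644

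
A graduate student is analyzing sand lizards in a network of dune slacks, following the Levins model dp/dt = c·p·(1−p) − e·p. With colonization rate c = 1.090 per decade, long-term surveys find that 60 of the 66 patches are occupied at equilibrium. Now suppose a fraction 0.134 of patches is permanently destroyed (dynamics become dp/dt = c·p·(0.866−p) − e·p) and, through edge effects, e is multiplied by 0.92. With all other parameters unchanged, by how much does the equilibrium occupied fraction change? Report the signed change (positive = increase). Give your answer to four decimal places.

-0.1267

Observed p* = 60/66 = 0.90909.
Balance c(1−p*) = e gives e = 1.090×(1 − 0.90909) = 0.09909.
New p* = 0.866 − e/c = 0.866 − 0.09116/1.09000 = 0.78237.
Δp* = 0.78237 − 0.90909 = -0.12672.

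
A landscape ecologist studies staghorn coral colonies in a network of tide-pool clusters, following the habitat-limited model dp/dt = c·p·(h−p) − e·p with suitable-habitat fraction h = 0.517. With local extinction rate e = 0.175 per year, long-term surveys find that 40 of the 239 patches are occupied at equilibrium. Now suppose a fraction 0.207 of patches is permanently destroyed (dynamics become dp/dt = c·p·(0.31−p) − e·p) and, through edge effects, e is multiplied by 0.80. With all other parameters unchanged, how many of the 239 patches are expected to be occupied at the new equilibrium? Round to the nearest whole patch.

7

Observed p* = 40/239 = 0.16736.
Balance c(h−p*) = e gives c = e/(0.517 − 0.16736) = 0.175/0.34964 = 0.50051.
New p* = 0.31 − e/c = 0.31 − 0.14000/0.50051 = 0.03029.
Expected occupied = 239 × 0.03029 = 7.24 ≈ 7.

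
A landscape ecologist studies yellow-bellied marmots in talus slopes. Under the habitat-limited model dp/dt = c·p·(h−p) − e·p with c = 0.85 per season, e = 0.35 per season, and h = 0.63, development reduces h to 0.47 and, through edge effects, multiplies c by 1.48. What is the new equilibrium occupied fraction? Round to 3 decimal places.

0.192

Before: p* = h − e/c = 0.63 − 0.35/0.85 = 0.63 − 0.4118 = 0.2182.
After: c = 1.258, e = 0.35, h = 0.47; p* = 0.47 − 0.35/1.258 = 0.1918.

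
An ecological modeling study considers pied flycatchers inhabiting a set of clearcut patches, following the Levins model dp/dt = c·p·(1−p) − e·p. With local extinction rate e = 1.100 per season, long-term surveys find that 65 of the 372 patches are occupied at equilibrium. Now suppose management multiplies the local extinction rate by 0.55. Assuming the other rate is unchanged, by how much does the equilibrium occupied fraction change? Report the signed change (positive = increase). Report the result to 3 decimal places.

Observed p* = 65/372 = 0.17473.
Balance c(1−p*) = e gives c = e/(1 − 0.17473) = 1.100/0.82527 = 1.33290.
New p* = 1 − e/c = 1 − 0.60500/1.33290 = 0.54610.
Δp* = 0.54610 − 0.17473 = +0.37137.

0.371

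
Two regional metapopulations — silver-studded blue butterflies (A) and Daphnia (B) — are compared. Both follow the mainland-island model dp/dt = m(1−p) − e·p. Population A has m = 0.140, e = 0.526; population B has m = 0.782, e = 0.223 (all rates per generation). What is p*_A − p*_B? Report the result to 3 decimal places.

-0.568

A: p*_A = m/(m+e) = 0.140/0.6660 = 0.2102.
B: p*_B = 0.782/1.0050 = 0.7781.
p*_A − p*_B = 0.2102 − 0.7781 = -0.5679.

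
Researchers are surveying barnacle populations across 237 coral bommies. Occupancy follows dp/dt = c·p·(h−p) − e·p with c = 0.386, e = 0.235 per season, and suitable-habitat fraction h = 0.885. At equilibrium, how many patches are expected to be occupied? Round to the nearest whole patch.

p* = h − e/c = 0.885 − 0.6088 = 0.2762.
Expected occupied patches = N × p* = 237 × 0.2762 = 65.46 ≈ 65.

65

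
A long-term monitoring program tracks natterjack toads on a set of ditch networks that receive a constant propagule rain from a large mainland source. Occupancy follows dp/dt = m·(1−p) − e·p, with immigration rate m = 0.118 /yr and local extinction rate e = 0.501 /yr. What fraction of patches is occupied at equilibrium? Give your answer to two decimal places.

At equilibrium the propagule rain into empty patches balances local extinction: m(1−p*) = e·p*.
p* = m/(m+e) = 0.118/(0.118+0.501) = 0.118/0.6190 = 0.1906.

0.19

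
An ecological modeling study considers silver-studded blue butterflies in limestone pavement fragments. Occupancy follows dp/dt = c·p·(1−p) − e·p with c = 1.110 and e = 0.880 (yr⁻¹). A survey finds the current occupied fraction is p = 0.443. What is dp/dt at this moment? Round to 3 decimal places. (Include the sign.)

Colonization term: c·p·(1−p) = 1.110×0.443×0.5570 = 0.27389.
Extinction term: e·p = 0.38984.
dp/dt = 0.27389 − 0.38984 = -0.11595.

-0.116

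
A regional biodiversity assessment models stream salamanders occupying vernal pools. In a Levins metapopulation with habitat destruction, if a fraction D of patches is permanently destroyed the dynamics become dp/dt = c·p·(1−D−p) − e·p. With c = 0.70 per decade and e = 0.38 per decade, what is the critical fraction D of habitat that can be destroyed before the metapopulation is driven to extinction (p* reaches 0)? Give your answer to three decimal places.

0.457

The nontrivial equilibrium is p* = (1−D) − e/c; extinction occurs when this hits zero.
So D_crit = 1 − e/c = 1 − 0.38/0.70 = 1 − 0.5429 = 0.4571.
This equals the undisturbed p*, a classic result of Lande's extension.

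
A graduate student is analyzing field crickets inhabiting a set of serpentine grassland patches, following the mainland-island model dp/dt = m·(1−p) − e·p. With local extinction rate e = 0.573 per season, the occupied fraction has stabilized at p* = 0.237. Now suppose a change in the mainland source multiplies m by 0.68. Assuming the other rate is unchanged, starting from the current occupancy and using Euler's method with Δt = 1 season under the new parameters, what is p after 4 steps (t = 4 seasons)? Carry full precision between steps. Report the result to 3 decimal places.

Balance m(1−p*) = e·p* gives m = e·p*/(1−p*) = 0.573×0.23700/0.76300 = 0.17798.
Starting from p₀ = 0.23700; update p ← p + (dp/dt)·Δt with the new parameters.
step 1: Δp = -0.04346, p = 0.19354
step 2: Δp = -0.01330, p = 0.18025
step 3: Δp = -0.00407, p = 0.17618
step 4: Δp = -0.00124, p = 0.17493

0.175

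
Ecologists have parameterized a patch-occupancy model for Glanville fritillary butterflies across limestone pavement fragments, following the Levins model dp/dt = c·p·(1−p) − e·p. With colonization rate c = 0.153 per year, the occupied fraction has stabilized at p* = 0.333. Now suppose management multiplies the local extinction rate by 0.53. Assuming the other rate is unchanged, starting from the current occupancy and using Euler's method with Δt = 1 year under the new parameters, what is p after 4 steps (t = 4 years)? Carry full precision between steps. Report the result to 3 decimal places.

0.396

Balance c(1−p*) = e gives e = 0.153×(1 − 0.33300) = 0.10205.
Starting from p₀ = 0.33300; update p ← p + (dp/dt)·Δt with the new parameters.
p: 0.33300 → 0.34897  (Δp = +0.01597)
p: 0.34897 → 0.36486  (Δp = +0.01589)
p: 0.36486 → 0.38058  (Δp = +0.01572)
p: 0.38058 → 0.39606  (Δp = +0.01548)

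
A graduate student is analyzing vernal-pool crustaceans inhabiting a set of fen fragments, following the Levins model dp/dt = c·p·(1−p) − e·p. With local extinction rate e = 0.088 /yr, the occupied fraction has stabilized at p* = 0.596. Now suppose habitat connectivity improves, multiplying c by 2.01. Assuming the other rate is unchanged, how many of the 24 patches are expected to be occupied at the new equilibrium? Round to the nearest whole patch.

19

Balance c(1−p*) = e gives c = e/(1 − 0.59600) = 0.088/0.40400 = 0.21782.
New p* = 1 − e/c = 1 − 0.08800/0.43782 = 0.79900.
Expected occupied = 24 × 0.79900 = 19.18 ≈ 19.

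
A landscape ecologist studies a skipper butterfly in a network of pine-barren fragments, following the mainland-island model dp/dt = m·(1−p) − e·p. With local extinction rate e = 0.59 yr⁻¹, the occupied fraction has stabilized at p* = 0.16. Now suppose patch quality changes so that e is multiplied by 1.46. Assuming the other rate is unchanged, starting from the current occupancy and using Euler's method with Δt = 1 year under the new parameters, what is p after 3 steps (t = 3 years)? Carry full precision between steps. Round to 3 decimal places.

0.115

Balance m(1−p*) = e·p* gives m = e·p*/(1−p*) = 0.59×0.16000/0.84000 = 0.11238.
Starting from p₀ = 0.16000; update p ← p + (dp/dt)·Δt with the new parameters.
p: 0.16000 → 0.11658  (Δp = -0.04342)
p: 0.11658 → 0.11544  (Δp = -0.00114)
p: 0.11544 → 0.11541  (Δp = -0.00003)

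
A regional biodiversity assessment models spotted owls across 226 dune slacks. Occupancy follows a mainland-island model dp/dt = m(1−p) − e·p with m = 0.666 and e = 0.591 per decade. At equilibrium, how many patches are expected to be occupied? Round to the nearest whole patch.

p* = m/(m+e) = 0.666/1.2570 = 0.5298.
Expected occupied patches = N × p* = 226 × 0.5298 = 119.74 ≈ 120.

120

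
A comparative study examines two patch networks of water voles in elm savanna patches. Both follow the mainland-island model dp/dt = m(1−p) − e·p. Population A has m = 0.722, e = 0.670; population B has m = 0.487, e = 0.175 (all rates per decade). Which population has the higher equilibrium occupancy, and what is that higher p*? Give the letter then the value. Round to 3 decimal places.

A: p*_A = m/(m+e) = 0.722/1.3920 = 0.5187.
B: p*_B = 0.487/0.6620 = 0.7356.
B is higher at 0.7356.

B, 0.736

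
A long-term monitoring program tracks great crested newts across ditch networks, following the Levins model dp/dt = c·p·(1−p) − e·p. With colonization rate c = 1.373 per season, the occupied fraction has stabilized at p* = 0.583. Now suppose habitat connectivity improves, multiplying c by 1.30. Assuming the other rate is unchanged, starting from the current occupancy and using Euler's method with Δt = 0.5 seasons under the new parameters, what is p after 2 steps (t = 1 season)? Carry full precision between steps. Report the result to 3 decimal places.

Balance c(1−p*) = e gives e = 1.373×(1 − 0.58300) = 0.57254.
Starting from p₀ = 0.58300; update p ← p + (dp/dt)·Δt with the new parameters.
t = 0.5: p = 0.58300 + (+0.05007) = 0.63307
t = 1: p = 0.63307 + (+0.02608) = 0.65915

0.659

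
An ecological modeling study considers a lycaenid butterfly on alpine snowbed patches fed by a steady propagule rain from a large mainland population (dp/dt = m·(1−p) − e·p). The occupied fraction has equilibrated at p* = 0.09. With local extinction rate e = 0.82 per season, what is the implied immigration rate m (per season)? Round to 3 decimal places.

0.081

At equilibrium m(1−p*) = e·p*, so m = e·p*/(1−p*).
m = 0.82 × 0.09 / 0.9100 = 0.0738/0.9100 = 0.0811.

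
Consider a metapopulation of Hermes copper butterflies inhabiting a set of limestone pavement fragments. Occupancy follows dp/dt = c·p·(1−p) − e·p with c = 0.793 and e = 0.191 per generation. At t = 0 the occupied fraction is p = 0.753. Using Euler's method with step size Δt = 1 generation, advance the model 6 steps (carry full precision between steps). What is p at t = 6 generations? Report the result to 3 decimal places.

Update rule: p ← p + [c·p·(1−p) − e·p]·Δt with Δt = 1.
step 1: Δp = +0.00367, p = 0.75667
step 2: Δp = +0.00148, p = 0.75815
step 3: Δp = +0.00060, p = 0.75875
step 4: Δp = +0.00024, p = 0.75899
step 5: Δp = +0.00009, p = 0.75908
step 6: Δp = +0.00004, p = 0.75912

0.759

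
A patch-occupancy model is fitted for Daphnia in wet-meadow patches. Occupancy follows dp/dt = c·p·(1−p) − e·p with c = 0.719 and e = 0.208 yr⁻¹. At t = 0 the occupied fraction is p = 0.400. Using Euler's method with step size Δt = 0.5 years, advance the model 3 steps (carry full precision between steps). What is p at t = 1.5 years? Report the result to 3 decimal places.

0.526

Update rule: p ← p + [c·p·(1−p) − e·p]·Δt with Δt = 0.5.
t = 0.5: p = 0.40000 + (+0.04468) = 0.44468
t = 1: p = 0.44468 + (+0.04253) = 0.48721
t = 1.5: p = 0.48721 + (+0.03915) = 0.52635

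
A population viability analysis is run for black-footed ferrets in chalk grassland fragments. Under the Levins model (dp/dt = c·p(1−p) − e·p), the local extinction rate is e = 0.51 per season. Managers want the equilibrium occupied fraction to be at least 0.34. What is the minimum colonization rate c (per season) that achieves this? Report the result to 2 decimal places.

p* = 1 − e/c ≥ 0.34 requires e/c ≤ 0.6600, i.e. c ≥ e/0.6600.
c_min = 0.51/0.6600 = 0.7727.

0.77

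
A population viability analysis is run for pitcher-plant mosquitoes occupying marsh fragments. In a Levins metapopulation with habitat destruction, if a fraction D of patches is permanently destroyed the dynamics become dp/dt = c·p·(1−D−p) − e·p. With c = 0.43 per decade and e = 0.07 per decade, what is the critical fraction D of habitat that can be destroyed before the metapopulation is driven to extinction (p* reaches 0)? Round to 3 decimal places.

0.837

The nontrivial equilibrium is p* = (1−D) − e/c; extinction occurs when this hits zero.
So D_crit = 1 − e/c = 1 − 0.07/0.43 = 1 − 0.1628 = 0.8372.
Note this equals the original equilibrium occupancy — the Levins extinction-debt result.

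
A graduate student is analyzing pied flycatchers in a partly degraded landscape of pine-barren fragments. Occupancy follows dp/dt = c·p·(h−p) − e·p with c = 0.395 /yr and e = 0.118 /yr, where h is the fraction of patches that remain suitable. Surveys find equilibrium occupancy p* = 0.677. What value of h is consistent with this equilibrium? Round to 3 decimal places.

0.976

At equilibrium c(h−p*) = e, so h = p* + e/c.
h = 0.677 + 0.118/0.395 = 0.677 + 0.2987 = 0.9757.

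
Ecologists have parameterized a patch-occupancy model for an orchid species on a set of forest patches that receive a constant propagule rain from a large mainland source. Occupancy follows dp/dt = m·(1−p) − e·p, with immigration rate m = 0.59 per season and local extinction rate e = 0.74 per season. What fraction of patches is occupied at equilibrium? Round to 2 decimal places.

0.44

Setting dp/dt = 0: m − m·p* = e·p*, so m = (m+e)·p*.
p* = m/(m+e) = 0.59/(0.59+0.74) = 0.59/1.3300 = 0.4436.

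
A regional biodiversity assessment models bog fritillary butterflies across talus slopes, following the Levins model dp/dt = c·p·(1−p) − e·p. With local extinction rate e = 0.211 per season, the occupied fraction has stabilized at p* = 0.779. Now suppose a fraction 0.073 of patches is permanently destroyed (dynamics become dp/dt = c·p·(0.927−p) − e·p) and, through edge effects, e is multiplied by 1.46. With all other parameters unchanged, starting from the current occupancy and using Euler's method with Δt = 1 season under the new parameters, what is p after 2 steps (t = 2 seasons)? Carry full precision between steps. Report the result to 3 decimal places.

0.621

Balance c(1−p*) = e gives c = e/(1 − 0.77900) = 0.211/0.22100 = 0.95475.
Starting from p₀ = 0.77900; update p ← p + (dp/dt)·Δt with the new parameters.
step 1: Δp = -0.12990, p = 0.64910
step 2: Δp = -0.02774, p = 0.62136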